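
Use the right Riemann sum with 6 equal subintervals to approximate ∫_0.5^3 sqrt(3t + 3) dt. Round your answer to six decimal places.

7.392073

Δt = (3 − 0.5)/6 = 5/12.
Right endpoints: 11/12, 4/3, 1.75, 13/6, 31/12, 3.
f(11/12) ≈ 2.397916, f(4/3) ≈ 2.645751, f(1.75) ≈ 2.872281, f(13/6) ≈ 3.082207, f(31/12) ≈ 3.278719, f(3) ≈ 3.464102.
Sum = Δt · [f(11/12) + f(4/3) + f(1.75) + ...].
Sum ≈ 7.392073.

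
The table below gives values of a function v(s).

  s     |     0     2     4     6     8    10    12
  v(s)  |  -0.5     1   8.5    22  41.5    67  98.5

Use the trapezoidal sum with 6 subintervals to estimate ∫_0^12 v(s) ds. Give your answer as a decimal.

Δs = 2.
T_6 = (2/2)·[(-0.5) + 2·1 + 2·8.5 + 2·22 + 2·41.5 + 2·67 + 98.5] = 378.

378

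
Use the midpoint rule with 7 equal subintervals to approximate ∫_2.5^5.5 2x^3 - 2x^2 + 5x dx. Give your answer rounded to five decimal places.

Δx = (5.5 − 2.5)/7 = 3/7.
Midpoints: 19/7, 22/7, 25/7, 4, 31/7, 34/7, 37/7.
f(19/7) = 13319/343, f(22/7) = 19910/343, f(25/7) = 28625/343, f(4) = 116, f(31/7) = 53723/343, f(34/7) = 70754/343, f(37/7) = 91205/343.
Sum = Δx · [f(19/7) + f(22/7) + f(25/7) + ...].
Sum ≈ 396.48980.

396.48980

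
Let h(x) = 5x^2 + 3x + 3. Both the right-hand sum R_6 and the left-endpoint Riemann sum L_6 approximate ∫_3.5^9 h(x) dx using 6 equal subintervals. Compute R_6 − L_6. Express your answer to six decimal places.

R_6 ≈ 1432.13252315.
L_6 ≈ 1101.90335648.
R_6 − L_6 ≈ 330.229167.

330.229167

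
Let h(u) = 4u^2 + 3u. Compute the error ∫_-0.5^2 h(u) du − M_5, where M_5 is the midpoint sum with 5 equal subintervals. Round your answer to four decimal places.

0.2083

Exact integral: ∫_-0.5^2 h(u) du ≈ 16.458333.
M_5 = 16.25.
Error ≈ 16.458333 − 16.25 ≈ 0.2083.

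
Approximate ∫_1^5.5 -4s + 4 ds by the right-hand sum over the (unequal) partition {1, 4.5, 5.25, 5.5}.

-66.25

Subinterval widths: 3.5, 0.75, 0.25.
Right endpoints: 4.5, 5.25, 5.5.
f(4.5) = -14, f(5.25) = -17, f(5.5) = -18.
Sum = Σ Δs_i · f(s_i).
Sum = -66.25.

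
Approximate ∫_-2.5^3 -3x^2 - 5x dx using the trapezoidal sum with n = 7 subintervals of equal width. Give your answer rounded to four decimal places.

Δx = (3 − (-2.5))/7 = 11/14.
f(-2.5) = -6.25, f(-12/7) = -12/49, f(-13/14) = 403/196, f(-1/7) = 32/49, f(9/14) = -873/196, f(10/7) = -650/49, f(31/14) = -5053/196, f(3) = -42.
T_7 = (Δx/2)·[f(x_0) + 2f(x_1) + ... + 2f(x_{6}) + f(x_7)].
Sum ≈ -51.1977.

-51.1977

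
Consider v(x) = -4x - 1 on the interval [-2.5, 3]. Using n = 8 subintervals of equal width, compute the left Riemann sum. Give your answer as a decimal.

-3.4375

Δx = (3 − (-2.5))/8 = 0.6875.
Left endpoints: -2.5, -1.8125, -1.125, -0.4375, 0.25, 0.9375, 1.625, 2.3125.
v(-2.5) = 9, v(-1.8125) = 6.25, v(-1.125) = 3.5, v(-0.4375) = 0.75, v(0.25) = -2, v(0.9375) = -4.75, v(1.625) = -7.5, v(2.3125) = -10.25.
Sum = Δx · [v(-2.5) + v(-1.8125) + v(-1.125) + ...].
Sum = -3.4375.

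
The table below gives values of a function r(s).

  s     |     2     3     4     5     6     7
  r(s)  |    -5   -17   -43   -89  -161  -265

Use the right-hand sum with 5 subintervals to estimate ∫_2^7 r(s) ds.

-575

Δs = 1.
Sum = 1·[(-17) + (-43) + (-89) + (-161) + (-265)] = -575.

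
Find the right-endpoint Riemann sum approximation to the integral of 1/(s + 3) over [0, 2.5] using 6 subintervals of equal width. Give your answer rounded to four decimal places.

0.5757

Δs = (2.5 − 0)/6 = 5/12.
Right endpoints: 5/12, 5/6, 1.25, 5/3, 25/12, 2.5.
f(5/12) = 12/41, f(5/6) = 6/23, f(1.25) = 4/17, f(5/3) = 3/14, f(25/12) = 12/61, f(2.5) = 2/11.
Sum = Δs · [f(5/12) + f(5/6) + f(1.25) + ...].
Sum ≈ 0.5757.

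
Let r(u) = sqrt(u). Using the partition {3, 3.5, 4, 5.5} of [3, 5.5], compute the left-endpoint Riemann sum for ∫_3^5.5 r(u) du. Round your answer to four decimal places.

Subinterval widths: 0.5, 0.5, 1.5.
Left endpoints: 3, 3.5, 4.
r(3) ≈ 1.7321, r(3.5) ≈ 1.8708, r(4) ≈ 2.0000.
Sum = Σ Δu_i · r(u_i).
Sum ≈ 4.8014.

4.8014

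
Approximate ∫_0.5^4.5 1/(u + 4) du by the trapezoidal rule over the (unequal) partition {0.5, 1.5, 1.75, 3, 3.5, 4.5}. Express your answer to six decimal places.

Subinterval widths: 1, 0.25, 1.25, 0.5, 1.
f(0.5) = 2/9, f(1.5) = 2/11, f(1.75) = 4/23, f(3) = 1/7, f(3.5) = 2/15, f(4.5) = 2/17.
On each subinterval the trapezoid contributes (Δu_i/2)·[f(u_{i-1}) + f(u_i)].
Sum ≈ 0.639006.

0.639006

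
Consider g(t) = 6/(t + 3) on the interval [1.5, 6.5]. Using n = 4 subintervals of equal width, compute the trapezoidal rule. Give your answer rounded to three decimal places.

Δt = (6.5 − 1.5)/4 = 1.25.
g(1.5) = 4/3, g(2.75) = 24/23, g(4) = 6/7, g(5.25) = 8/11, g(6.5) = 12/19.
T_4 = (Δt/2)·[g(t_0) + 2g(t_1) + 2g(t_2) + 2g(t_3) + g(t_4)].
Sum ≈ 4.513.

4.513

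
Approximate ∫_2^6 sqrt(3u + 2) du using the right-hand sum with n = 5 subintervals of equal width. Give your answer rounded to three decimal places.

Δu = (6 − 2)/5 = 0.8.
Right endpoints: 2.8, 3.6, 4.4, 5.2, 6.
f(2.8) ≈ 3.225, f(3.6) ≈ 3.578, f(4.4) ≈ 3.899, f(5.2) ≈ 4.195, f(6) ≈ 4.472.
Sum = Δu · [f(2.8) + f(3.6) + f(4.4) + f(5.2) + f(6)].
Sum ≈ 15.495.

15.495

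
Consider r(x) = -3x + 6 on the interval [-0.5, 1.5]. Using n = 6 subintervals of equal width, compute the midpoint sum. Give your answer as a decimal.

Δx = (1.5 − (-0.5))/6 = 1/3.
Midpoints: -1/3, 0, 1/3, 2/3, 1, 4/3.
r(-1/3) = 7, r(0) = 6, r(1/3) = 5, r(2/3) = 4, r(1) = 3, r(4/3) = 2.
Sum = Δx · [r(-1/3) + r(0) + r(1/3) + ...].
Sum = 9.

9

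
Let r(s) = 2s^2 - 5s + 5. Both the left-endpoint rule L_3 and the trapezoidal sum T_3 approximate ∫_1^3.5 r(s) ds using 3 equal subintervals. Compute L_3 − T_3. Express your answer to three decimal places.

L_3 ≈ 8.70370.
T_3 ≈ 12.87037.
L_3 − T_3 ≈ -4.167.

-4.167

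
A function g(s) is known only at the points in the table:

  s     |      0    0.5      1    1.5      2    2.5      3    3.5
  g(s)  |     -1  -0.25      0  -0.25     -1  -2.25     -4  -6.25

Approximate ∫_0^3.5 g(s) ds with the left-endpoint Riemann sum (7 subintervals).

Δs = 0.5.
Sum = 0.5·[(-1) + (-0.25) + 0 + (-0.25) + (-1) + (-2.25) + (-4)] = -4.375.

-4.375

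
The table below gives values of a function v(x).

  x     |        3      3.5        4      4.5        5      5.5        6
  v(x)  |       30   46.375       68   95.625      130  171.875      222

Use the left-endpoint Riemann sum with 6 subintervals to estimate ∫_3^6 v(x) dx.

Δx = 0.5.
Sum = 0.5·[30 + 46.375 + 68 + 95.625 + 130 + 171.875] = 270.9375.

270.9375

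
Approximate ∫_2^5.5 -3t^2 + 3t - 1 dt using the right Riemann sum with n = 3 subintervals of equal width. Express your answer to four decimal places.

Δt = (5.5 − 2)/3 = 7/6.
Right endpoints: 19/6, 13/3, 5.5.
f(19/6) = -259/12, f(13/3) = -133/3, f(5.5) = -75.25.
Sum = Δt · [f(19/6) + f(13/3) + f(5.5)].
Sum ≈ -164.6944.

-164.6944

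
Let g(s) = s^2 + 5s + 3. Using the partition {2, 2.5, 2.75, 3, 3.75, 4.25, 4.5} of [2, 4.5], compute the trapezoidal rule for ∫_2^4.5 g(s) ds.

Subinterval widths: 0.5, 0.25, 0.25, 0.75, 0.5, 0.25.
g(2) = 17, g(2.5) = 21.75, g(2.75) = 24.3125, g(3) = 27, g(3.75) = 35.8125, g(4.25) = 42.3125, g(4.5) = 45.75.
On each subinterval the trapezoid contributes (Δs_i/2)·[g(s_{i-1}) + g(s_i)].
Sum = 75.953125.

75.953125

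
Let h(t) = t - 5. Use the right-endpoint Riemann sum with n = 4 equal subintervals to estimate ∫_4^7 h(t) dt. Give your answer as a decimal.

Δt = (7 − 4)/4 = 0.75.
Right endpoints: 4.75, 5.5, 6.25, 7.
h(4.75) = -0.25, h(5.5) = 0.5, h(6.25) = 1.25, h(7) = 2.
Sum = Δt · [h(4.75) + h(5.5) + h(6.25) + h(7)].
Sum = 2.625.

2.625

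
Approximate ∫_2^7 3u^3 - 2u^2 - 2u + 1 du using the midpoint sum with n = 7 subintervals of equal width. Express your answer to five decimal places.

1517.23214

Δu = (7 − 2)/7 = 5/7.
Midpoints: 33/14, 43/14, 53/14, 4.5, 73/14, 83/14, 93/14.
f(33/14) = 67127/2744, f(43/14) = 172637/2744, f(53/14) = 349947/2744, f(4.5) = 224.875, f(73/14) = 991967/2744, f(83/14) = 1492677/2744, f(93/14) = 2137187/2744.
Sum = Δu · [f(33/14) + f(43/14) + f(53/14) + ...].
Sum ≈ 1517.23214.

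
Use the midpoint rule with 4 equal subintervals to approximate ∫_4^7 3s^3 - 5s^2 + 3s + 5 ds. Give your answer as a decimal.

Δs = (7 − 4)/4 = 0.75.
Midpoints: 4.375, 5.125, 5.875, 6.625.
f(4.375) = 88905/512, f(5.125) = 149955/512, f(5.875) = 234693/512, f(6.625) = 347007/512.
Sum = Δs · [f(4.375) + f(5.125) + f(5.875) + f(6.625)].
Sum = 1201.9921875.

1201.9921875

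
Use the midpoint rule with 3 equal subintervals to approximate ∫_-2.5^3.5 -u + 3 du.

Δu = (3.5 − (-2.5))/3 = 2.
Midpoints: -1.5, 0.5, 2.5.
f(-1.5) = 4.5, f(0.5) = 2.5, f(2.5) = 0.5.
Sum = Δu · [f(-1.5) + f(0.5) + f(2.5)].
Sum = 15.

15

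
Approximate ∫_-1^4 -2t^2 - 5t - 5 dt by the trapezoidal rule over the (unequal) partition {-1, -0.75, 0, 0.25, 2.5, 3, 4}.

-110.15625

Subinterval widths: 0.25, 0.75, 0.25, 2.25, 0.5, 1.
f(-1) = -2, f(-0.75) = -2.375, f(0) = -5, f(0.25) = -6.375, f(2.5) = -30, f(3) = -38, f(4) = -57.
On each subinterval the trapezoid contributes (Δt_i/2)·[f(t_{i-1}) + f(t_i)].
Sum = -110.15625.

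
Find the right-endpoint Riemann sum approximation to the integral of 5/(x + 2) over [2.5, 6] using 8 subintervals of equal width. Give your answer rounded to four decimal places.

2.7732

Δx = (6 − 2.5)/8 = 0.4375.
Right endpoints: 2.9375, 3.375, 3.8125, 4.25, 4.6875, 5.125, 5.5625, 6.
f(2.9375) = 80/79, f(3.375) = 40/43, f(3.8125) = 80/93, f(4.25) = 0.8, f(4.6875) = 80/107, f(5.125) = 40/57, f(5.5625) = 80/121, f(6) = 0.625.
Sum = Δx · [f(2.9375) + f(3.375) + f(3.8125) + ...].
Sum ≈ 2.7732.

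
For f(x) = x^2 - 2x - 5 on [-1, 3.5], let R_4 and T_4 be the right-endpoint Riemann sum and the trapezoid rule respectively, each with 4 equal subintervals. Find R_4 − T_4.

1.265625

R_4 = -16.91015625.
T_4 = -18.17578125.
R_4 − T_4 = 1.265625.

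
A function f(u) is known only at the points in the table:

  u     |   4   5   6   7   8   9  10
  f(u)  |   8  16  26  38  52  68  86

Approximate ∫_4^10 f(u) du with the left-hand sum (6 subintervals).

208

Δu = 1.
Sum = 1·[8 + 16 + 26 + 38 + 52 + 68] = 208.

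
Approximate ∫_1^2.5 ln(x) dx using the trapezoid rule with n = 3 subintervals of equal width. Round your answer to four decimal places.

0.7784

Δx = (2.5 − 1)/3 = 0.5.
f(1) ≈ 0.0000, f(1.5) ≈ 0.4055, f(2) ≈ 0.6931, f(2.5) ≈ 0.9163.
T_3 = (Δx/2)·[f(x_0) + 2f(x_1) + 2f(x_2) + f(x_3)].
Sum ≈ 0.7784.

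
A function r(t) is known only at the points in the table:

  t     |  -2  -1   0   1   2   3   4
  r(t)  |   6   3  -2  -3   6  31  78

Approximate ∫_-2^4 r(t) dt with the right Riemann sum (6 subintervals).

113

Δt = 1.
Sum = 1·[3 + (-2) + (-3) + 6 + 31 + 78] = 113.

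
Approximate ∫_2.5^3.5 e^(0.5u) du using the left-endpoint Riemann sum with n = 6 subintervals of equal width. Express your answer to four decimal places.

4.3425

Δu = (3.5 − 2.5)/6 = 1/6.
Left endpoints: 2.5, 8/3, 17/6, 3, 19/6, 10/3.
f(2.5) ≈ 3.4903, f(8/3) ≈ 3.7937, f(17/6) ≈ 4.1234, f(3) ≈ 4.4817, f(19/6) ≈ 4.8712, f(10/3) ≈ 5.2945.
Sum = Δu · [f(2.5) + f(8/3) + f(17/6) + ...].
Sum ≈ 4.3425.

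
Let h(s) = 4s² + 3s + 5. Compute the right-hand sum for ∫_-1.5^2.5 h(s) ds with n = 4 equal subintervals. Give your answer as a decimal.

68

Δs = (2.5 − (-1.5))/4 = 1.
Right endpoints: -0.5, 0.5, 1.5, 2.5.
h(-0.5) = 4.5, h(0.5) = 7.5, h(1.5) = 18.5, h(2.5) = 37.5.
Sum = Δs · [h(-0.5) + h(0.5) + h(1.5) + h(2.5)].
Sum = 68.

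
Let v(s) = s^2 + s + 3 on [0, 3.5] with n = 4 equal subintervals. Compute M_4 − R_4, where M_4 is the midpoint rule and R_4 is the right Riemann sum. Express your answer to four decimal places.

-7.5605

M_4 ≈ 30.693359.
R_4 = 38.25390625.
M_4 − R_4 ≈ -7.5605.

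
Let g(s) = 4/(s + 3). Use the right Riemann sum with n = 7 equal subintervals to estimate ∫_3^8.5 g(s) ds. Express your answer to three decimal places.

Δs = (8.5 − 3)/7 = 11/14.
Right endpoints: 53/14, 32/7, 75/14, 43/7, 97/14, 54/7, 8.5.
g(53/14) = 56/95, g(32/7) = 28/53, g(75/14) = 56/117, g(43/7) = 0.4375, g(97/14) = 56/139, g(54/7) = 28/75, g(8.5) = 8/23.
Sum = Δs · [g(53/14) + g(32/7) + g(75/14) + ...].
Sum ≈ 2.481.

2.481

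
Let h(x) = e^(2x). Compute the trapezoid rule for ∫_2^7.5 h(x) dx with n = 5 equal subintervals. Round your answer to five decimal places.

2246010.89696

Δx = (7.5 − 2)/5 = 1.1.
h(2) ≈ 54.59815, h(3.1) ≈ 492.74904, h(4.2) ≈ 4447.06675, h(5.3) ≈ 40134.83743, h(6.4) ≈ 362217.44961, h(7.5) ≈ 3269017.37247.
T_5 = (Δx/2)·[h(x_0) + 2h(x_1) + ... + 2h(x_{4}) + h(x_5)].
Sum ≈ 2246010.89696.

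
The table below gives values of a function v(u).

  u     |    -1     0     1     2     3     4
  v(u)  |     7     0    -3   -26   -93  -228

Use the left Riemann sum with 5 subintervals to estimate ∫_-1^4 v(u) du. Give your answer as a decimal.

Δu = 1.
Sum = 1·[7 + 0 + (-3) + (-26) + (-93)] = -115.

-115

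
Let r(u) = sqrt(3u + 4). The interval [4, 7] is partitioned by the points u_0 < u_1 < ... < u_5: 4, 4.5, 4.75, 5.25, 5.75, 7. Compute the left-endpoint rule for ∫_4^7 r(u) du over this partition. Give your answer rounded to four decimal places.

13.1661

Subinterval widths: 0.5, 0.25, 0.5, 0.5, 1.25.
Left endpoints: 4, 4.5, 4.75, 5.25, 5.75.
r(4) ≈ 4.0000, r(4.5) ≈ 4.1833, r(4.75) ≈ 4.2720, r(5.25) ≈ 4.4441, r(5.75) ≈ 4.6098.
Sum = Σ Δu_i · r(u_i).
Sum ≈ 13.1661.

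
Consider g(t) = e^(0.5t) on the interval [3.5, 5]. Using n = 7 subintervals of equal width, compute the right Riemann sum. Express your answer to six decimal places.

13.556781

Δt = (5 − 3.5)/7 = 3/14.
Right endpoints: 26/7, 55/14, 29/7, 61/14, 32/7, 67/14, 5.
g(26/7) ≈ 6.405409, g(55/14) ≈ 7.129818, g(29/7) ≈ 7.936152, g(61/14) ≈ 8.833678, g(32/7) ≈ 9.832707, g(67/14) ≈ 10.944720, g(5) ≈ 12.182494.
Sum = Δt · [g(26/7) + g(55/14) + g(29/7) + ...].
Sum ≈ 13.556781.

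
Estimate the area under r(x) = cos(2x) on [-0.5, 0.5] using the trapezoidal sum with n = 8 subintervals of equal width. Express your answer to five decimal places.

0.83708

Δx = (0.5 − (-0.5))/8 = 0.125.
r(-0.5) ≈ 0.54030, r(-0.375) ≈ 0.73169, r(-0.25) ≈ 0.87758, r(-0.125) ≈ 0.96891, r(0) ≈ 1.00000, r(0.125) ≈ 0.96891, r(0.25) ≈ 0.87758, r(0.375) ≈ 0.73169, r(0.5) ≈ 0.54030.
T_8 = (Δx/2)·[r(x_0) + 2r(x_1) + ... + 2r(x_{7}) + r(x_8)].
Sum ≈ 0.83708.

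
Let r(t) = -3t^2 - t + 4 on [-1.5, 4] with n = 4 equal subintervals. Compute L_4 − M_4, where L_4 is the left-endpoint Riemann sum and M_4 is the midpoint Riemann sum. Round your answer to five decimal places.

24.34180

L_4 = -25.30859375.
M_4 ≈ -49.6503906.
L_4 − M_4 ≈ 24.34180.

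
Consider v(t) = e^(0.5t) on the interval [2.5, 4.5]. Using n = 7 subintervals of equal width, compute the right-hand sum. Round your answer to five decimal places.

12.87195

Δt = (4.5 − 2.5)/7 = 2/7.
Right endpoints: 39/14, 43/14, 47/14, 51/14, 55/14, 59/14, 4.5.
v(39/14) ≈ 4.02634, v(43/14) ≈ 4.64464, v(47/14) ≈ 5.35790, v(51/14) ≈ 6.18068, v(55/14) ≈ 7.12982, v(59/14) ≈ 8.22471, v(4.5) ≈ 9.48774.
Sum = Δt · [v(39/14) + v(43/14) + v(47/14) + ...].
Sum ≈ 12.87195.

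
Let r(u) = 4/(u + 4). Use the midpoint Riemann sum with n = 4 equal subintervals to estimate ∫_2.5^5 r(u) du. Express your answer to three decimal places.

Δu = (5 − 2.5)/4 = 0.625.
Midpoints: 2.8125, 3.4375, 4.0625, 4.6875.
r(2.8125) = 64/109, r(3.4375) = 64/119, r(4.0625) = 64/129, r(4.6875) = 64/139.
Sum = Δu · [r(2.8125) + r(3.4375) + r(4.0625) + r(4.6875)].
Sum ≈ 1.301.

1.301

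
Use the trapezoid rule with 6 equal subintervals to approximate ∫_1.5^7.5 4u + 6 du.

144

Δu = (7.5 − 1.5)/6 = 1.
f(1.5) = 12, f(2.5) = 16, f(3.5) = 20, f(4.5) = 24, f(5.5) = 28, f(6.5) = 32, f(7.5) = 36.
T_6 = (Δu/2)·[f(u_0) + 2f(u_1) + ... + 2f(u_{5}) + f(u_6)].
Sum = 144.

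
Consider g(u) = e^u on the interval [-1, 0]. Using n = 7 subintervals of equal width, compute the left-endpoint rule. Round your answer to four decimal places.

Δu = (0 − (-1))/7 = 1/7.
Left endpoints: -1, -6/7, -5/7, -4/7, -3/7, -2/7, -1/7.
g(-1) ≈ 0.3679, g(-6/7) ≈ 0.4244, g(-5/7) ≈ 0.4895, g(-4/7) ≈ 0.5647, g(-3/7) ≈ 0.6514, g(-2/7) ≈ 0.7515, g(-1/7) ≈ 0.8669.
Sum = Δu · [g(-1) + g(-6/7) + g(-5/7) + ...].
Sum ≈ 0.5880.

0.5880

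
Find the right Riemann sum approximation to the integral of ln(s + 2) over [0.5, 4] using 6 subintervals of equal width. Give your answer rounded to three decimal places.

5.209

Δs = (4 − 0.5)/6 = 7/12.
Right endpoints: 13/12, 5/3, 2.25, 17/6, 41/12, 4.
f(13/12) ≈ 1.126, f(5/3) ≈ 1.299, f(2.25) ≈ 1.447, f(17/6) ≈ 1.576, f(41/12) ≈ 1.689, f(4) ≈ 1.792.
Sum = Δs · [f(13/12) + f(5/3) + f(2.25) + ...].
Sum ≈ 5.209.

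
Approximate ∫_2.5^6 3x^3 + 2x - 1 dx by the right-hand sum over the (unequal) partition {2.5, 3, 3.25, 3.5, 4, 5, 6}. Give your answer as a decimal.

Subinterval widths: 0.5, 0.25, 0.25, 0.5, 1, 1.
Right endpoints: 3, 3.25, 3.5, 4, 5, 6.
f(3) = 86, f(3.25) = 108.484375, f(3.5) = 134.625, f(4) = 199, f(5) = 384, f(6) = 659.
Sum = Σ Δx_i · f(x_i).
Sum = 1246.27734375.

1246.27734375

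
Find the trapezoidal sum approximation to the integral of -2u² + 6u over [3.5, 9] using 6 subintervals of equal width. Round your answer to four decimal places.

Δu = (9 − 3.5)/6 = 11/12.
f(3.5) = -3.5, f(53/12) = -901/72, f(16/3) = -224/9, f(6.25) = -40.625, f(43/6) = -1075/18, f(97/12) = -5917/72, f(9) = -108.
T_6 = (Δu/2)·[f(u_0) + 2f(u_1) + ... + 2f(u_{5}) + f(u_6)].
Sum ≈ -252.7072.

-252.7072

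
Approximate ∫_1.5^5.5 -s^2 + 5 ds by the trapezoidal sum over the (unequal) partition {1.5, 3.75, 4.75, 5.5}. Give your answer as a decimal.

-36.46875

Subinterval widths: 2.25, 1, 0.75.
f(1.5) = 2.75, f(3.75) = -9.0625, f(4.75) = -17.5625, f(5.5) = -25.25.
On each subinterval the trapezoid contributes (Δs_i/2)·[f(s_{i-1}) + f(s_i)].
Sum = -36.46875.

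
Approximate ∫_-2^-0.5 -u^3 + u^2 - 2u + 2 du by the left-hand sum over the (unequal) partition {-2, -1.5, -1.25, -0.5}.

17.66796875

Subinterval widths: 0.5, 0.25, 0.75.
Left endpoints: -2, -1.5, -1.25.
f(-2) = 18, f(-1.5) = 10.625, f(-1.25) = 8.015625.
Sum = Σ Δu_i · f(u_i).
Sum = 17.66796875.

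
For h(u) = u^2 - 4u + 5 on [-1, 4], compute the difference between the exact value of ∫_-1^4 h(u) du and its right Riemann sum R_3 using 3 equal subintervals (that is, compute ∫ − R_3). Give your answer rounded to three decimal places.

Exact integral: ∫_-1^4 h(u) du ≈ 16.66667.
R_3 ≈ 14.81481.
Error ≈ 16.66667 − 14.81481 ≈ 1.852.

1.852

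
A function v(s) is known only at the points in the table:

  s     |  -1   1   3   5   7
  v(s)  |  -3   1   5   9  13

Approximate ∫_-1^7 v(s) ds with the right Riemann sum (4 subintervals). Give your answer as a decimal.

Δs = 2.
Sum = 2·[1 + 5 + 9 + 13] = 56.

56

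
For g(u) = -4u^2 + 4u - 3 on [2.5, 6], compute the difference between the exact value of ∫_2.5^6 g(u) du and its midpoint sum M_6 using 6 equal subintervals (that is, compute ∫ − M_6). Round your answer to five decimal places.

Exact integral: ∫_2.5^6 g(u) du ≈ -218.1666667.
M_6 ≈ -217.7696759.
Error ≈ -218.1666667 − (-217.7696759) ≈ -0.39699.

-0.39699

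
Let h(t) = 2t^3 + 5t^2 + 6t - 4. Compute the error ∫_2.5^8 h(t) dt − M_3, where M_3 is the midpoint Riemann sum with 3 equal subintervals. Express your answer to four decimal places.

Exact integral: ∫_2.5^8 h(t) dt ≈ 3007.010417.
M_3 ≈ 2950.781829.
Error ≈ 3007.010417 − 2950.781829 ≈ 56.2286.

56.2286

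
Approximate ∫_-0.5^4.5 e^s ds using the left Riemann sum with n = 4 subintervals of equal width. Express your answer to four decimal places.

44.8787

Δs = (4.5 − (-0.5))/4 = 1.25.
Left endpoints: -0.5, 0.75, 2, 3.25.
f(-0.5) ≈ 0.6065, f(0.75) ≈ 2.1170, f(2) ≈ 7.3891, f(3.25) ≈ 25.7903.
Sum = Δs · [f(-0.5) + f(0.75) + f(2) + f(3.25)].
Sum ≈ 44.8787.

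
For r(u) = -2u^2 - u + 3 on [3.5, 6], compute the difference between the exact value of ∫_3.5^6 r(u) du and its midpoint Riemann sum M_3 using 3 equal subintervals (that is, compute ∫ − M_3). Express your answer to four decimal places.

-0.2894

Exact integral: ∫_3.5^6 r(u) du ≈ -119.791667.
M_3 ≈ -119.502315.
Error ≈ -119.791667 − (-119.502315) ≈ -0.2894.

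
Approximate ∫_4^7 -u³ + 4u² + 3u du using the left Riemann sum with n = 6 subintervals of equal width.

Δu = (7 − 4)/6 = 0.5.
Left endpoints: 4, 4.5, 5, 5.5, 6, 6.5.
f(4) = 12, f(4.5) = 3.375, f(5) = -10, f(5.5) = -28.875, f(6) = -54, f(6.5) = -86.125.
Sum = Δu · [f(4) + f(4.5) + f(5) + ...].
Sum = -81.8125.

-81.8125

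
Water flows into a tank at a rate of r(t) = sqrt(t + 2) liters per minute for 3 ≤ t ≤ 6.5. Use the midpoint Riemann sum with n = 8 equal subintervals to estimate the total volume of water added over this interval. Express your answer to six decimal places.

Δt = (6.5 − 3)/8 = 0.4375.
Midpoints: 3.21875, 3.65625, 4.09375, 4.53125, 4.96875, 5.40625, 5.84375, 6.28125.
r(3.21875) ≈ 2.284458, r(3.65625) ≈ 2.378287, r(4.09375) ≈ 2.468552, r(4.53125) ≈ 2.555631, r(4.96875) ≈ 2.639839, r(5.40625) ≈ 2.721443, r(5.84375) ≈ 2.800670, r(6.28125) ≈ 2.877716.
Sum = Δt · [r(3.21875) + r(3.65625) + r(4.09375) + ...].
Sum ≈ 9.067886.

9.067886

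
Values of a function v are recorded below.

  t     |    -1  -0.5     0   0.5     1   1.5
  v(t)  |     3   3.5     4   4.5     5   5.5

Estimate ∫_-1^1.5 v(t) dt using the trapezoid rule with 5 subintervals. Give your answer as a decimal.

Δt = 0.5.
T_5 = (0.5/2)·[3 + 2·3.5 + 2·4 + 2·4.5 + 2·5 + 5.5] = 10.625.

10.625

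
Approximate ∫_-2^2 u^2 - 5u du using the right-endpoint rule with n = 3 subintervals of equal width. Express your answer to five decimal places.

Δu = (2 − (-2))/3 = 4/3.
Right endpoints: -2/3, 2/3, 2.
f(-2/3) = 34/9, f(2/3) = -26/9, f(2) = -6.
Sum = Δu · [f(-2/3) + f(2/3) + f(2)].
Sum ≈ -6.81481.

-6.81481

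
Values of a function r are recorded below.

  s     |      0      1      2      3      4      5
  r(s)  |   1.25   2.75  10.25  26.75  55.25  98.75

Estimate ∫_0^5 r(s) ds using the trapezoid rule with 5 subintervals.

Δs = 1.
T_5 = (1/2)·[1.25 + 2·2.75 + 2·10.25 + 2·26.75 + 2·55.25 + 98.75] = 145.

145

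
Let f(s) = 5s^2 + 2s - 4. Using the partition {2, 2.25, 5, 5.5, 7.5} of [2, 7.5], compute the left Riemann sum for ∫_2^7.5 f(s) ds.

457.984375

Subinterval widths: 0.25, 2.75, 0.5, 2.
Left endpoints: 2, 2.25, 5, 5.5.
f(2) = 20, f(2.25) = 25.8125, f(5) = 131, f(5.5) = 158.25.
Sum = Σ Δs_i · f(s_i).
Sum = 457.984375.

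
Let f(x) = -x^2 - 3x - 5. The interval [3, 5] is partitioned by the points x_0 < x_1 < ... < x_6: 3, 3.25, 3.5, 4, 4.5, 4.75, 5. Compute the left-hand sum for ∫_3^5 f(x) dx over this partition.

Subinterval widths: 0.25, 0.25, 0.5, 0.5, 0.25, 0.25.
Left endpoints: 3, 3.25, 3.5, 4, 4.5, 4.75.
f(3) = -23, f(3.25) = -25.3125, f(3.5) = -27.75, f(4) = -33, f(4.5) = -38.75, f(4.75) = -41.8125.
Sum = Σ Δx_i · f(x_i).
Sum = -62.59375.

-62.59375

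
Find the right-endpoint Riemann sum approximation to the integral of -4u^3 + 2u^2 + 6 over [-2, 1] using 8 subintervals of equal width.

31.6875

Δu = (1 − (-2))/8 = 0.375.
Right endpoints: -1.625, -1.25, -0.875, -0.5, -0.125, 0.25, 0.625, 1.
f(-1.625) = 28.4453125, f(-1.25) = 16.9375, f(-0.875) = 10.2109375, f(-0.5) = 7, f(-0.125) = 6.0390625, f(0.25) = 6.0625, f(0.625) = 5.8046875, f(1) = 4.
Sum = Δu · [f(-1.625) + f(-1.25) + f(-0.875) + ...].
Sum = 31.6875.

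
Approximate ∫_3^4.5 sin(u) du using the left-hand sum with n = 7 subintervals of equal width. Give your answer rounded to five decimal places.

-0.65636

Δu = (4.5 − 3)/7 = 3/14.
Left endpoints: 3, 45/14, 24/7, 51/14, 27/7, 57/14, 30/7.
f(3) ≈ 0.14112, f(45/14) ≈ -0.07263, f(24/7) ≈ -0.28306, f(51/14) ≈ -0.48053, f(27/7) ≈ -0.65603, f(57/14) ≈ -0.80152, f(30/7) ≈ -0.91035.
Sum = Δu · [f(3) + f(45/14) + f(24/7) + ...].
Sum ≈ -0.65636.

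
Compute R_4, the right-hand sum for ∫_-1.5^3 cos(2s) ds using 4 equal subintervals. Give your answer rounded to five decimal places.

Δs = (3 − (-1.5))/4 = 1.125.
Right endpoints: -0.375, 0.75, 1.875, 3.
f(-0.375) ≈ 0.73169, f(0.75) ≈ 0.07074, f(1.875) ≈ -0.82056, f(3) ≈ 0.96017.
Sum = Δs · [f(-0.375) + f(0.75) + f(1.875) + f(3)].
Sum ≈ 1.05979.

1.05979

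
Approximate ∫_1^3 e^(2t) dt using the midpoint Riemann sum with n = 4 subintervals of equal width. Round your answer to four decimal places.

Δt = (3 − 1)/4 = 0.5.
Midpoints: 1.25, 1.75, 2.25, 2.75.
f(1.25) ≈ 12.1825, f(1.75) ≈ 33.1155, f(2.25) ≈ 90.0171, f(2.75) ≈ 244.6919.
Sum = Δt · [f(1.25) + f(1.75) + f(2.25) + f(2.75)].
Sum ≈ 190.0035.

190.0035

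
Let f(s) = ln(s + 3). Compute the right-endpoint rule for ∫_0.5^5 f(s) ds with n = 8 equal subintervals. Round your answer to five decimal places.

Δs = (5 − 0.5)/8 = 0.5625.
Right endpoints: 1.0625, 1.625, 2.1875, 2.75, 3.3125, 3.875, 4.4375, 5.
f(1.0625) ≈ 1.40180, f(1.625) ≈ 1.53148, f(2.1875) ≈ 1.64625, f(2.75) ≈ 1.74920, f(3.3125) ≈ 1.84253, f(3.875) ≈ 1.92789, f(4.4375) ≈ 2.00653, f(5) ≈ 2.07944.
Sum = Δs · [f(1.0625) + f(1.625) + f(2.1875) + ...].
Sum ≈ 7.97913.

7.97913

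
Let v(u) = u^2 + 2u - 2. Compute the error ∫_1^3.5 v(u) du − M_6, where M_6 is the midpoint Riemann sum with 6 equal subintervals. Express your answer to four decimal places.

Exact integral: ∫_1^3.5 v(u) du ≈ 20.208333.
M_6 ≈ 20.172164.
Error ≈ 20.208333 − 20.172164 ≈ 0.0362.

0.0362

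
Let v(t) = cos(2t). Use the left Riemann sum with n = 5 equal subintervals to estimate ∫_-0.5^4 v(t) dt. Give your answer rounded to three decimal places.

Δt = (4 − (-0.5))/5 = 0.9.
Left endpoints: -0.5, 0.4, 1.3, 2.2, 3.1.
v(-0.5) ≈ 0.540, v(0.4) ≈ 0.697, v(1.3) ≈ -0.857, v(2.2) ≈ -0.307, v(3.1) ≈ 0.997.
Sum = Δt · [v(-0.5) + v(0.4) + v(1.3) + v(2.2) + v(3.1)].
Sum ≈ 0.962.

0.962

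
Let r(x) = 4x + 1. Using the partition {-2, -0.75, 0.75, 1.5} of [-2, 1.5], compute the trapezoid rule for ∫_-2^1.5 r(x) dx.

Subinterval widths: 1.25, 1.5, 0.75.
r(-2) = -7, r(-0.75) = -2, r(0.75) = 4, r(1.5) = 7.
On each subinterval the trapezoid contributes (Δx_i/2)·[r(x_{i-1}) + r(x_i)].
Sum = 0.

0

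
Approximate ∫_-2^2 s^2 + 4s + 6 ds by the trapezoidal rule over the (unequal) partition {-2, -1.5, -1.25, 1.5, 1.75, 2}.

32.828125

Subinterval widths: 0.5, 0.25, 2.75, 0.25, 0.25.
f(-2) = 2, f(-1.5) = 2.25, f(-1.25) = 2.5625, f(1.5) = 14.25, f(1.75) = 16.0625, f(2) = 18.
On each subinterval the trapezoid contributes (Δs_i/2)·[f(s_{i-1}) + f(s_i)].
Sum = 32.828125.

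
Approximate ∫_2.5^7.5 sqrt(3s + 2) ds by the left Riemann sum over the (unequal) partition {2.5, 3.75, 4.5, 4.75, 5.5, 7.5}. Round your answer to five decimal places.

19.19272

Subinterval widths: 1.25, 0.75, 0.25, 0.75, 2.
Left endpoints: 2.5, 3.75, 4.5, 4.75, 5.5.
f(2.5) ≈ 3.08221, f(3.75) ≈ 3.64005, f(4.5) ≈ 3.93700, f(4.75) ≈ 4.03113, f(5.5) ≈ 4.30116.
Sum = Σ Δs_i · f(s_i).
Sum ≈ 19.19272.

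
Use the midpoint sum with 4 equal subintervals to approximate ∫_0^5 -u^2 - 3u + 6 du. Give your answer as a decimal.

Δu = (5 − 0)/4 = 1.25.
Midpoints: 0.625, 1.875, 3.125, 4.375.
f(0.625) = 3.734375, f(1.875) = -3.140625, f(3.125) = -13.140625, f(4.375) = -26.265625.
Sum = Δu · [f(0.625) + f(1.875) + f(3.125) + f(4.375)].
Sum = -48.515625.

-48.515625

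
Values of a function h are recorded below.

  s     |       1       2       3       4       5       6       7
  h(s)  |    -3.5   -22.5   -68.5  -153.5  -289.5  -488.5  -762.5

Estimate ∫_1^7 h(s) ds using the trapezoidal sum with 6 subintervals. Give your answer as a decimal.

Δs = 1.
T_6 = (1/2)·[(-3.5) + 2·(-22.5) + 2·(-68.5) + 2·(-153.5) + 2·(-289.5) + 2·(-488.5) + (-762.5)] = -1405.5.

-1405.5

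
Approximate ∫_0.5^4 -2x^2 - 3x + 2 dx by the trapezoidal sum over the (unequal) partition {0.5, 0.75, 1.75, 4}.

Subinterval widths: 0.25, 1, 2.25.
f(0.5) = 0, f(0.75) = -1.375, f(1.75) = -9.375, f(4) = -42.
On each subinterval the trapezoid contributes (Δx_i/2)·[f(x_{i-1}) + f(x_i)].
Sum = -63.34375.

-63.34375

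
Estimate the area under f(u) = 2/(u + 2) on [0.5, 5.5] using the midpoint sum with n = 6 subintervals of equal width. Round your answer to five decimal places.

Δu = (5.5 − 0.5)/6 = 5/6.
Midpoints: 11/12, 1.75, 31/12, 41/12, 4.25, 61/12.
f(11/12) = 24/35, f(1.75) = 8/15, f(31/12) = 24/55, f(41/12) = 24/65, f(4.25) = 0.32, f(61/12) = 24/85.
Sum = Δu · [f(11/12) + f(1.75) + f(31/12) + ...].
Sum ≈ 2.18916.

2.18916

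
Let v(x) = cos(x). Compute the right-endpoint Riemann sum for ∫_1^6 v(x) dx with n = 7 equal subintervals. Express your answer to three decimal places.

-0.923

Δx = (6 − 1)/7 = 5/7.
Right endpoints: 12/7, 17/7, 22/7, 27/7, 32/7, 37/7, 6.
v(12/7) ≈ -0.143, v(17/7) ≈ -0.756, v(22/7) ≈ -1.000, v(27/7) ≈ -0.755, v(32/7) ≈ -0.140, v(37/7) ≈ 0.542, v(6) ≈ 0.960.
Sum = Δx · [v(12/7) + v(17/7) + v(22/7) + ...].
Sum ≈ -0.923.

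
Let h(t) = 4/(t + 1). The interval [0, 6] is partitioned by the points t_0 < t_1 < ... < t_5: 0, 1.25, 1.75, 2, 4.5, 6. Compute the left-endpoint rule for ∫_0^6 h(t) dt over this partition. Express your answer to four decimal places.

10.6768

Subinterval widths: 1.25, 0.5, 0.25, 2.5, 1.5.
Left endpoints: 0, 1.25, 1.75, 2, 4.5.
h(0) = 4, h(1.25) = 16/9, h(1.75) = 16/11, h(2) = 4/3, h(4.5) = 8/11.
Sum = Σ Δt_i · h(t_i).
Sum ≈ 10.6768.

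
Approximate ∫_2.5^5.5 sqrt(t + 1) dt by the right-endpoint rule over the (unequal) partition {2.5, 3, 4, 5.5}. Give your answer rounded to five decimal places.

Subinterval widths: 0.5, 1, 1.5.
Right endpoints: 3, 4, 5.5.
f(3) ≈ 2.00000, f(4) ≈ 2.23607, f(5.5) ≈ 2.54951.
Sum = Σ Δt_i · f(t_i).
Sum ≈ 7.06033.

7.06033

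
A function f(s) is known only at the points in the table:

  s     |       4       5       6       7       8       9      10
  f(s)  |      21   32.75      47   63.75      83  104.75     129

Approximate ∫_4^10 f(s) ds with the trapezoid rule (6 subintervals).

406.25

Δs = 1.
T_6 = (1/2)·[21 + 2·32.75 + 2·47 + 2·63.75 + 2·83 + 2·104.75 + 129] = 406.25.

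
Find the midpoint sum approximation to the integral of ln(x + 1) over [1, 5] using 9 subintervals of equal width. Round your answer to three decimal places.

Δx = (5 − 1)/9 = 4/9.
Midpoints: 11/9, 5/3, 19/9, 23/9, 3, 31/9, 35/9, 13/3, 43/9.
f(11/9) ≈ 0.799, f(5/3) ≈ 0.981, f(19/9) ≈ 1.135, f(23/9) ≈ 1.269, f(3) ≈ 1.386, f(31/9) ≈ 1.492, f(35/9) ≈ 1.587, f(13/3) ≈ 1.674, f(43/9) ≈ 1.754.
Sum = Δx · [f(11/9) + f(5/3) + f(19/9) + ...].
Sum ≈ 5.367.

5.367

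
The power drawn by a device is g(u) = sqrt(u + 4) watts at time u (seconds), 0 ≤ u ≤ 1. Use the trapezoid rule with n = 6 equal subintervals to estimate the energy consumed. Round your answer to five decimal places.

Δu = (1 − 0)/6 = 1/6.
g(0) ≈ 2.00000, g(1/6) ≈ 2.04124, g(1/3) ≈ 2.08167, g(0.5) ≈ 2.12132, g(2/3) ≈ 2.16025, g(5/6) ≈ 2.19848, g(1) ≈ 2.23607.
T_6 = (Δu/2)·[g(u_0) + 2g(u_1) + ... + 2g(u_{5}) + g(u_6)].
Sum ≈ 2.12017.

2.12017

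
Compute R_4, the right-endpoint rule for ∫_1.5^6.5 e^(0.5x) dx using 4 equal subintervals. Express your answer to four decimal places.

Δx = (6.5 − 1.5)/4 = 1.25.
Right endpoints: 2.75, 4, 5.25, 6.5.
f(2.75) ≈ 3.9551, f(4) ≈ 7.3891, f(5.25) ≈ 13.8046, f(6.5) ≈ 25.7903.
Sum = Δx · [f(2.75) + f(4) + f(5.25) + f(6.5)].
Sum ≈ 63.6738.

63.6738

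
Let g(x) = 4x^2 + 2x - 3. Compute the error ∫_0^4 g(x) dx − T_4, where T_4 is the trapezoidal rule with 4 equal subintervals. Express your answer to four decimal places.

-2.6667

Exact integral: ∫_0^4 g(x) dx ≈ 89.333333.
T_4 = 92.
Error ≈ 89.333333 − 92 ≈ -2.6667.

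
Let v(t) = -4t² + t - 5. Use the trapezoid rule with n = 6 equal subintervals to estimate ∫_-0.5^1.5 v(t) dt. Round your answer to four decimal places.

-13.8148

Δt = (1.5 − (-0.5))/6 = 1/3.
v(-0.5) = -6.5, v(-1/6) = -95/18, v(1/6) = -89/18, v(0.5) = -5.5, v(5/6) = -125/18, v(7/6) = -167/18, v(1.5) = -12.5.
T_6 = (Δt/2)·[v(t_0) + 2v(t_1) + ... + 2v(t_{5}) + v(t_6)].
Sum ≈ -13.8148.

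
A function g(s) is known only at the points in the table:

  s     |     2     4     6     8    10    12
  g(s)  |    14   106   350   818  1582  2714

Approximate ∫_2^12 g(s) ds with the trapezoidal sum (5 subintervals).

Δs = 2.
T_5 = (2/2)·[14 + 2·106 + 2·350 + 2·818 + 2·1582 + 2714] = 8440.

8440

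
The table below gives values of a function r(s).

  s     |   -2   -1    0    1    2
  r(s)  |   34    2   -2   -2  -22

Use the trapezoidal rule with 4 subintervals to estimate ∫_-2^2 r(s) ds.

4

Δs = 1.
T_4 = (1/2)·[34 + 2·2 + 2·(-2) + 2·(-2) + (-22)] = 4.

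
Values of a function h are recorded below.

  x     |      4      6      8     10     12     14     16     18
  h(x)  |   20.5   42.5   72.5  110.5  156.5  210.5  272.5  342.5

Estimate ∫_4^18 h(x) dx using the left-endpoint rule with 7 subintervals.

1771

Δx = 2.
Sum = 2·[20.5 + 42.5 + 72.5 + 110.5 + 156.5 + 210.5 + 272.5] = 1771.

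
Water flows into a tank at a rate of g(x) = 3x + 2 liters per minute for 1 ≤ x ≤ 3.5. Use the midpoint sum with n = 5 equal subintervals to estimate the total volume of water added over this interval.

21.875

Δx = (3.5 − 1)/5 = 0.5.
Midpoints: 1.25, 1.75, 2.25, 2.75, 3.25.
g(1.25) = 5.75, g(1.75) = 7.25, g(2.25) = 8.75, g(2.75) = 10.25, g(3.25) = 11.75.
Sum = Δx · [g(1.25) + g(1.75) + g(2.25) + g(2.75) + g(3.25)].
Sum = 21.875.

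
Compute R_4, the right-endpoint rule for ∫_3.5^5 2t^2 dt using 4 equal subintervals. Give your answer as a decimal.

Δt = (5 − 3.5)/4 = 0.375.
Right endpoints: 3.875, 4.25, 4.625, 5.
f(3.875) = 30.03125, f(4.25) = 36.125, f(4.625) = 42.78125, f(5) = 50.
Sum = Δt · [f(3.875) + f(4.25) + f(4.625) + f(5)].
Sum = 59.6015625.

59.6015625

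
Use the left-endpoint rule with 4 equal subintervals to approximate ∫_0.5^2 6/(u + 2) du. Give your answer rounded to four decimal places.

Δu = (2 − 0.5)/4 = 0.375.
Left endpoints: 0.5, 0.875, 1.25, 1.625.
f(0.5) = 2.4, f(0.875) = 48/23, f(1.25) = 24/13, f(1.625) = 48/29.
Sum = Δu · [f(0.5) + f(0.875) + f(1.25) + f(1.625)].
Sum ≈ 2.9956.

2.9956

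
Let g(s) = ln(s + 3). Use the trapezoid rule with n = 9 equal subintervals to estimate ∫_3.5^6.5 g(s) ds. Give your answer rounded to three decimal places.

Δs = (6.5 − 3.5)/9 = 1/3.
g(3.5) ≈ 1.872, g(23/6) ≈ 1.922, g(25/6) ≈ 1.969, g(4.5) ≈ 2.015, g(29/6) ≈ 2.058, g(31/6) ≈ 2.100, g(5.5) ≈ 2.140, g(35/6) ≈ 2.179, g(37/6) ≈ 2.216, g(6.5) ≈ 2.251.
T_9 = (Δs/2)·[g(s_0) + 2g(s_1) + ... + 2g(s_{8}) + g(s_9)].
Sum ≈ 6.220.

6.220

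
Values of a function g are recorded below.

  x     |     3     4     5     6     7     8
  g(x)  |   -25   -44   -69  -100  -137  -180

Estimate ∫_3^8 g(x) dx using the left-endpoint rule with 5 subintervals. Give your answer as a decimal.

-375

Δx = 1.
Sum = 1·[(-25) + (-44) + (-69) + (-100) + (-137)] = -375.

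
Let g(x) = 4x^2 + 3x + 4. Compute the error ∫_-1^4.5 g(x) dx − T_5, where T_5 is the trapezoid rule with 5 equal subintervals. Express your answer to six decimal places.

-4.436667

Exact integral: ∫_-1^4.5 g(x) dx ≈ 173.70833333.
T_5 = 178.145.
Error ≈ 173.70833333 − 178.145 ≈ -4.436667.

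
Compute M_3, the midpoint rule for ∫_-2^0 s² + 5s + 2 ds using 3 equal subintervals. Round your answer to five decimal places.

Δs = (0 − (-2))/3 = 2/3.
Midpoints: -5/3, -1, -1/3.
f(-5/3) = -32/9, f(-1) = -2, f(-1/3) = 4/9.
Sum = Δs · [f(-5/3) + f(-1) + f(-1/3)].
Sum ≈ -3.40741.

-3.40741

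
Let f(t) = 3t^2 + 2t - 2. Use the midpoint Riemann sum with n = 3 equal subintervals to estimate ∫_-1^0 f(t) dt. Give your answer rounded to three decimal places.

Δt = (0 − (-1))/3 = 1/3.
Midpoints: -5/6, -0.5, -1/6.
f(-5/6) = -19/12, f(-0.5) = -2.25, f(-1/6) = -2.25.
Sum = Δt · [f(-5/6) + f(-0.5) + f(-1/6)].
Sum ≈ -2.028.

-2.028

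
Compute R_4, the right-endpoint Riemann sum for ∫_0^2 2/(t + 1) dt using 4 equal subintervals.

1.9

Δt = (2 − 0)/4 = 0.5.
Right endpoints: 0.5, 1, 1.5, 2.
f(0.5) = 4/3, f(1) = 1, f(1.5) = 0.8, f(2) = 2/3.
Sum = Δt · [f(0.5) + f(1) + f(1.5) + f(2)].
Sum = 1.9.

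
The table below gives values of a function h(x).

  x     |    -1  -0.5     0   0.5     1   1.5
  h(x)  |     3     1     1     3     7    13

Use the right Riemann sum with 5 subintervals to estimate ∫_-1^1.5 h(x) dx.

Δx = 0.5.
Sum = 0.5·[1 + 1 + 3 + 7 + 13] = 12.5.

12.5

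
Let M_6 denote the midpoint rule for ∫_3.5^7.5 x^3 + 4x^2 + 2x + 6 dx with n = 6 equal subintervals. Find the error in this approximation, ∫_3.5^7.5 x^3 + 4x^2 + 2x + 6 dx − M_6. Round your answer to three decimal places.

3.037

Exact integral: ∫_3.5^7.5 f(x) dx ≈ 1326.83333.
M_6 ≈ 1323.79630.
Error ≈ 1326.83333 − 1323.79630 ≈ 3.037.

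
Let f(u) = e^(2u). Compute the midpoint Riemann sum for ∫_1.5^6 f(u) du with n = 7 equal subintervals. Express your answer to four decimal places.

Δu = (6 − 1.5)/7 = 9/14.
Midpoints: 51/28, 69/28, 87/28, 3.75, 123/28, 141/28, 159/28.
f(51/28) ≈ 38.2008, f(69/28) ≈ 138.1820, f(87/28) ≈ 499.8388, f(3.75) ≈ 1808.0424, f(123/28) ≈ 6540.1428, f(141/28) ≈ 23657.3368, f(159/28) ≈ 85574.5202.
Sum = Δu · [f(51/28) + f(69/28) + f(87/28) + ...].
Sum ≈ 76021.8840.

76021.8840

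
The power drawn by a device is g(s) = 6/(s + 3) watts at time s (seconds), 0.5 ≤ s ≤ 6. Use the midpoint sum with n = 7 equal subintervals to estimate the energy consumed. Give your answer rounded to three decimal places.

Δs = (6 − 0.5)/7 = 11/14.
Midpoints: 25/28, 47/28, 69/28, 3.25, 113/28, 135/28, 157/28.
g(25/28) = 168/109, g(47/28) = 168/131, g(69/28) = 56/51, g(3.25) = 0.96, g(113/28) = 168/197, g(135/28) = 56/73, g(157/28) = 168/241.
Sum = Δs · [g(25/28) + g(47/28) + g(69/28) + ...].
Sum ≈ 5.656.

5.656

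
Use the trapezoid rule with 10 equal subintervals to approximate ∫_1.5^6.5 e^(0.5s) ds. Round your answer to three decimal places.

47.593

Δs = (6.5 − 1.5)/10 = 0.5.
f(1.5) ≈ 2.117, f(2) ≈ 2.718, f(2.5) ≈ 3.490, f(3) ≈ 4.482, f(3.5) ≈ 5.755, f(4) ≈ 7.389, f(4.5) ≈ 9.488, f(5) ≈ 12.182, f(5.5) ≈ 15.643, f(6) ≈ 20.086, f(6.5) ≈ 25.790.
T_10 = (Δs/2)·[f(s_0) + 2f(s_1) + ... + 2f(s_{9}) + f(s_10)].
Sum ≈ 47.593.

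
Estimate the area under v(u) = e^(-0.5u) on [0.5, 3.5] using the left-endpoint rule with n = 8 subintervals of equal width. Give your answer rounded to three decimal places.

1.327

Δu = (3.5 − 0.5)/8 = 0.375.
Left endpoints: 0.5, 0.875, 1.25, 1.625, 2, 2.375, 2.75, 3.125.
v(0.5) ≈ 0.779, v(0.875) ≈ 0.646, v(1.25) ≈ 0.535, v(1.625) ≈ 0.444, v(2) ≈ 0.368, v(2.375) ≈ 0.305, v(2.75) ≈ 0.253, v(3.125) ≈ 0.210.
Sum = Δu · [v(0.5) + v(0.875) + v(1.25) + ...].
Sum ≈ 1.327.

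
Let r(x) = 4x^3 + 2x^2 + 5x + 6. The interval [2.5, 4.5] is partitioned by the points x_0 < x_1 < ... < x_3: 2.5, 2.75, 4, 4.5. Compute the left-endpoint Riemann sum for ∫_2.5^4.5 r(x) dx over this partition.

Subinterval widths: 0.25, 1.25, 0.5.
Left endpoints: 2.5, 2.75, 4.
r(2.5) = 93.5, r(2.75) = 118.0625, r(4) = 314.
Sum = Σ Δx_i · r(x_i).
Sum = 327.953125.

327.953125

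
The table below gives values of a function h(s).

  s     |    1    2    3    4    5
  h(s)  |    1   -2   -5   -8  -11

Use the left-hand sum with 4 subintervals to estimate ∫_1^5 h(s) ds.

Δs = 1.
Sum = 1·[1 + (-2) + (-5) + (-8)] = -14.

-14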